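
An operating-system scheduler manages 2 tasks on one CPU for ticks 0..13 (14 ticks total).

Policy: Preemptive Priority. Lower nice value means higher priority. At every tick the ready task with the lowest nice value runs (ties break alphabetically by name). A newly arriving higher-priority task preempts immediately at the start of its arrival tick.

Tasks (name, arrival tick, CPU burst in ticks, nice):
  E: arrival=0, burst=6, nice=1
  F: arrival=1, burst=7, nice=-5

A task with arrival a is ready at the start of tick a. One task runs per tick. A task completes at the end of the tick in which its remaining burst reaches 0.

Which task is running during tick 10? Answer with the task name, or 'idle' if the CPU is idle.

running at tick 10 = E

t=0: ready={E} → run E
t=1: ready={E,F} → run F
t=2: ready={E,F} → run F
t=3: ready={E,F} → run F
t=4: ready={E,F} → run F
t=5: ready={E,F} → run F
t=6: ready={E,F} → run F
t=7: ready={E,F} → run F
t=8: ready={E} → run E
t=9: ready={E} → run E
t=10: ready={E} → run E
t=11: ready={E} → run E
t=12: ready={E} → run E
t=13: (idle)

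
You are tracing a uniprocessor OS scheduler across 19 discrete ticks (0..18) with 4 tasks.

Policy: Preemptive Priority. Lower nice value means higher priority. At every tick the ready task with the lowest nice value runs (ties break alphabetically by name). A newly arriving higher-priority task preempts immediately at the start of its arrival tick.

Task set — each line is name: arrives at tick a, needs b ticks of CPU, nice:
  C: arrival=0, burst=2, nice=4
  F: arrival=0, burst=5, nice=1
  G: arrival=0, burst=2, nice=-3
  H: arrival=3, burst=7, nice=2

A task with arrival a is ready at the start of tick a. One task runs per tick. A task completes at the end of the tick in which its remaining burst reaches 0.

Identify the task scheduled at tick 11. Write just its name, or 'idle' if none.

running at tick 11 = H

t=0: ready={C,F,G} → run G
t=1: ready={C,F,G} → run G
t=2: ready={C,F} → run F
t=3: ready={C,F,H} → run F
t=4: ready={C,F,H} → run F
t=5: ready={C,F,H} → run F
t=6: ready={C,F,H} → run F
t=7: ready={C,H} → run H
t=8: ready={C,H} → run H
t=9: ready={C,H} → run H
t=10: ready={C,H} → run H
t=11: ready={C,H} → run H
t=12: ready={C,H} → run H
t=13: ready={C,H} → run H
t=14: ready={C} → run C
t=15: ready={C} → run C
t=16: (idle)
t=17: (idle)
t=18: (idle)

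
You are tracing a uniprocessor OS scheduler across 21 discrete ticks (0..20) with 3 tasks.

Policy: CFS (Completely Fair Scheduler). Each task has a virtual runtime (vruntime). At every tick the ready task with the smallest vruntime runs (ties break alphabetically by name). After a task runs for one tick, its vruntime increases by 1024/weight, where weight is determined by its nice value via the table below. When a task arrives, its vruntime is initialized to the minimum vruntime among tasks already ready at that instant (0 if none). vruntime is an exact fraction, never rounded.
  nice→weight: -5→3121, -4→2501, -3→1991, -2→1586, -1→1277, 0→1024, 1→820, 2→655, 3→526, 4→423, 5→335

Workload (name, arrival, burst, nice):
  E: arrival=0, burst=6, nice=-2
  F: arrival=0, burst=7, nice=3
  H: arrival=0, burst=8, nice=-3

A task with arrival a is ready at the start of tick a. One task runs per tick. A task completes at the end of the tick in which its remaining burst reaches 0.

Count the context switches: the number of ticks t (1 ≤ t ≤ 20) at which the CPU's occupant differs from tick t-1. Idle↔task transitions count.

t=0: vr[E=0 F=0 H=0] → run E
t=1: vr[E=512/793 F=0 H=0] → run F
t=2: vr[E=512/793 F=512/263 H=0] → run H
t=3: vr[E=512/793 F=512/263 H=1024/1991] → run H
t=4: vr[E=512/793 F=512/263 H=2048/1991] → run E
t=5: vr[E=1024/793 F=512/263 H=2048/1991] → run H
t=6: vr[E=1024/793 F=512/263 H=3072/1991] → run E
t=7: vr[E=1536/793 F=512/263 H=3072/1991] → run H
t=8: vr[E=1536/793 F=512/263 H=4096/1991] → run E
t=9: vr[E=2048/793 F=512/263 H=4096/1991] → run F
t=10: vr[E=2048/793 F=1024/263 H=4096/1991] → run H
t=11: vr[E=2048/793 F=1024/263 H=5120/1991] → run H
t=12: vr[E=2048/793 F=1024/263 H=6144/1991] → run E
t=13: vr[E=2560/793 F=1024/263 H=6144/1991] → run H
t=14: vr[E=2560/793 F=1024/263 H=7168/1991] → run E
t=15: vr[F=1024/263 H=7168/1991] → run H
t=16: vr[F=1024/263] → run F
t=17: vr[F=1536/263] → run F
t=18: vr[F=2048/263] → run F
t=19: vr[F=2560/263] → run F
t=20: vr[F=3072/263] → run F

context switches = 14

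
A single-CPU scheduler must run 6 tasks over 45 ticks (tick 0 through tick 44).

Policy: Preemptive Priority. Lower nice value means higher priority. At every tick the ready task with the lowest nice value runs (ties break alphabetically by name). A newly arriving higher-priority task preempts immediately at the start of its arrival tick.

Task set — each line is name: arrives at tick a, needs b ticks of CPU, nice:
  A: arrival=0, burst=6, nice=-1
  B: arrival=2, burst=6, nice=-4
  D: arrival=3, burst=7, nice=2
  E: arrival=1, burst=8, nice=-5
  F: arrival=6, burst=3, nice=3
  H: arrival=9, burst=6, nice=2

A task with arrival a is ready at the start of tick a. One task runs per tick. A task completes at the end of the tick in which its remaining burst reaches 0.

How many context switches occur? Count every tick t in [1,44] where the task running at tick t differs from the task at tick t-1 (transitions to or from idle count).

context switches = 7

t=0: ready={A} → run A
t=1: ready={A,E} → run E
t=2: ready={A,B,E} → run E
t=3: ready={A,B,D,E} → run E
t=4: ready={A,B,D,E} → run E
t=5: ready={A,B,D,E} → run E
t=6: ready={A,B,D,E,F} → run E
t=7: ready={A,B,D,E,F} → run E
t=8: ready={A,B,D,E,F} → run E
t=9: ready={A,B,D,F,H} → run B
t=10: ready={A,B,D,F,H} → run B
t=11: ready={A,B,D,F,H} → run B
t=12: ready={A,B,D,F,H} → run B
t=13: ready={A,B,D,F,H} → run B
t=14: ready={A,B,D,F,H} → run B
t=15: ready={A,D,F,H} → run A
t=16: ready={A,D,F,H} → run A
t=17: ready={A,D,F,H} → run A
t=18: ready={A,D,F,H} → run A
t=19: ready={A,D,F,H} → run A
t=20: ready={D,F,H} → run D
t=21: ready={D,F,H} → run D
t=22: ready={D,F,H} → run D
t=23: ready={D,F,H} → run D
t=24: ready={D,F,H} → run D
t=25: ready={D,F,H} → run D
t=26: ready={D,F,H} → run D
t=27: ready={F,H} → run H
t=28: ready={F,H} → run H
t=29: ready={F,H} → run H
t=30: ready={F,H} → run H
t=31: ready={F,H} → run H
t=32: ready={F,H} → run H
t=33: ready={F} → run F
t=34: ready={F} → run F
t=35: ready={F} → run F
t=36: (idle)
t=37: (idle)
t=38: (idle)
t=39: (idle)
t=40: (idle)
t=41: (idle)
t=42: (idle)
t=43: (idle)
t=44: (idle)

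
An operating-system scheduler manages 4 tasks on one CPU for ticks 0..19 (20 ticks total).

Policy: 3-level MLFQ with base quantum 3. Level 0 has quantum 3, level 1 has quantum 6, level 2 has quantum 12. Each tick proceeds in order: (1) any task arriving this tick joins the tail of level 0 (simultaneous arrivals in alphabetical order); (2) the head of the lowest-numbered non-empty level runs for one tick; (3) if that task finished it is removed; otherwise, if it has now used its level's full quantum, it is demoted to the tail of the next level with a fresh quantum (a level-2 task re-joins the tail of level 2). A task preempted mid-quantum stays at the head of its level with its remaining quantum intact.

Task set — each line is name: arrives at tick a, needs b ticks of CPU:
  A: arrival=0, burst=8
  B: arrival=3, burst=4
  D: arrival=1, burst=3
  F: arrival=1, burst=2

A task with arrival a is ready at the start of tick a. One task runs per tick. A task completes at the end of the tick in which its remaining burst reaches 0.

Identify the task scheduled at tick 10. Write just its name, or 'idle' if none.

t=0: L0/L1/L2 = A/-/- → run A
t=1: L0/L1/L2 = ADF/-/- → run A
t=2: L0/L1/L2 = ADF/-/- → run A
t=3: L0/L1/L2 = DFB/A/- → run D
t=4: L0/L1/L2 = DFB/A/- → run D
t=5: L0/L1/L2 = DFB/A/- → run D
t=6: L0/L1/L2 = FB/A/- → run F
t=7: L0/L1/L2 = FB/A/- → run F
t=8: L0/L1/L2 = B/A/- → run B
t=9: L0/L1/L2 = B/A/- → run B
t=10: L0/L1/L2 = B/A/- → run B
t=11: L0/L1/L2 = -/AB/- → run A
t=12: L0/L1/L2 = -/AB/- → run A
t=13: L0/L1/L2 = -/AB/- → run A
t=14: L0/L1/L2 = -/AB/- → run A
t=15: L0/L1/L2 = -/AB/- → run A
t=16: L0/L1/L2 = -/B/- → run B
t=17: (idle)
t=18: (idle)
t=19: (idle)

running at tick 10 = B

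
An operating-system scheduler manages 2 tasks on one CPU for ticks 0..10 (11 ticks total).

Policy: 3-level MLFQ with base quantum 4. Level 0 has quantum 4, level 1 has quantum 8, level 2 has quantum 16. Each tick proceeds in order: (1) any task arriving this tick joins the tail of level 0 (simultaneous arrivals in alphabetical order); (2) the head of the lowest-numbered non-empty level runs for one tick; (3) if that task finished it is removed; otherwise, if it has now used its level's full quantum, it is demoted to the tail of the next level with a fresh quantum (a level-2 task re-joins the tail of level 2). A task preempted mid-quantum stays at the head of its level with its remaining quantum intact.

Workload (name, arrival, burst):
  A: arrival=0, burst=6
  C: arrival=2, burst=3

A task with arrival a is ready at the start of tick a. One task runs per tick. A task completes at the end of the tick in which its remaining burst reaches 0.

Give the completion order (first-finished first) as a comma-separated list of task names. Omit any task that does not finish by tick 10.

t=0: L0/L1/L2 = A/-/- → run A
t=1: L0/L1/L2 = A/-/- → run A
t=2: L0/L1/L2 = AC/-/- → run A
t=3: L0/L1/L2 = AC/-/- → run A
t=4: L0/L1/L2 = C/A/- → run C
t=5: L0/L1/L2 = C/A/- → run C
t=6: L0/L1/L2 = C/A/- → run C
t=7: L0/L1/L2 = -/A/- → run A
t=8: L0/L1/L2 = -/A/- → run A
t=9: (idle)
t=10: (idle)

completion order = C, A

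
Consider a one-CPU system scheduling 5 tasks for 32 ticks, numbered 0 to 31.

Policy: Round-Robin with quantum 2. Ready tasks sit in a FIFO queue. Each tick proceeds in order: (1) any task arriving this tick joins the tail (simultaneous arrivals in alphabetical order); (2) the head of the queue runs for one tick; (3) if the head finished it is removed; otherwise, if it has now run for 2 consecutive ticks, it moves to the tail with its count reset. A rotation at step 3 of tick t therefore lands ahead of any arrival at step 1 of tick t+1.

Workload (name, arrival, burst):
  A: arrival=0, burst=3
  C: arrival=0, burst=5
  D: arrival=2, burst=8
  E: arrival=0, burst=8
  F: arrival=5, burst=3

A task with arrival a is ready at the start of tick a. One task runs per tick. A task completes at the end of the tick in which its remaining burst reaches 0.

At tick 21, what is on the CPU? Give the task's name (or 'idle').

t=0: queue=[A,C,E] q_used=0 → run A
t=1: queue=[A,C,E] q_used=1 → run A
t=2: queue=[C,E,A,D] q_used=0 → run C
t=3: queue=[C,E,A,D] q_used=1 → run C
t=4: queue=[E,A,D,C] q_used=0 → run E
t=5: queue=[E,A,D,C,F] q_used=1 → run E
t=6: queue=[A,D,C,F,E] q_used=0 → run A
t=7: queue=[D,C,F,E] q_used=0 → run D
t=8: queue=[D,C,F,E] q_used=1 → run D
t=9: queue=[C,F,E,D] q_used=0 → run C
t=10: queue=[C,F,E,D] q_used=1 → run C
t=11: queue=[F,E,D,C] q_used=0 → run F
t=12: queue=[F,E,D,C] q_used=1 → run F
t=13: queue=[E,D,C,F] q_used=0 → run E
t=14: queue=[E,D,C,F] q_used=1 → run E
t=15: queue=[D,C,F,E] q_used=0 → run D
t=16: queue=[D,C,F,E] q_used=1 → run D
t=17: queue=[C,F,E,D] q_used=0 → run C
t=18: queue=[F,E,D] q_used=0 → run F
t=19: queue=[E,D] q_used=0 → run E
t=20: queue=[E,D] q_used=1 → run E
t=21: queue=[D,E] q_used=0 → run D
t=22: queue=[D,E] q_used=1 → run D
t=23: queue=[E,D] q_used=0 → run E
t=24: queue=[E,D] q_used=1 → run E
t=25: queue=[D] q_used=0 → run D
t=26: queue=[D] q_used=1 → run D
t=27: (idle)
t=28: (idle)
t=29: (idle)
t=30: (idle)
t=31: (idle)

running at tick 21 = D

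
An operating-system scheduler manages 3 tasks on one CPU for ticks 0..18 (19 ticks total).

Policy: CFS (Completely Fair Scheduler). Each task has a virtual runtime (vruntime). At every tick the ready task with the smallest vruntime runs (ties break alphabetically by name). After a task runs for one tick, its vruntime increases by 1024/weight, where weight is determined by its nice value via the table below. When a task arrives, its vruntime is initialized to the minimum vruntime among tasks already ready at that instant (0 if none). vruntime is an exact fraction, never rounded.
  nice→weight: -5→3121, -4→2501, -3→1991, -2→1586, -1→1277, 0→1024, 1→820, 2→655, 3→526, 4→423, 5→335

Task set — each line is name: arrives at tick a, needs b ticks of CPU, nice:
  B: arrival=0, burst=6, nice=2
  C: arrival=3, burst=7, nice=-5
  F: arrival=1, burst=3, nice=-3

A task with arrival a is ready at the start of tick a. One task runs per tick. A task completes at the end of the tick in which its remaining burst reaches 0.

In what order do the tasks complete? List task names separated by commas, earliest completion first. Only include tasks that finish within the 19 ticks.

completion order = F, C, B

t=0: vr[B=0] → run B
t=1: vr[B=1024/655 F=1024/655] → run B
t=2: vr[B=2048/655 F=1024/655] → run F
t=3: vr[B=2048/655 C=2709504/1304105 F=2709504/1304105] → run C
t=4: vr[B=2048/655 C=9791765504/4070111705 F=2709504/1304105] → run F
t=5: vr[B=2048/655 C=9791765504/4070111705 F=3380224/1304105] → run C
t=6: vr[B=2048/655 C=11127169024/4070111705 F=3380224/1304105] → run F
t=7: vr[B=2048/655 C=11127169024/4070111705] → run C
t=8: vr[B=2048/655 C=12462572544/4070111705] → run C
t=9: vr[B=2048/655 C=13797976064/4070111705] → run B
t=10: vr[B=3072/655 C=13797976064/4070111705] → run C
t=11: vr[B=3072/655 C=15133379584/4070111705] → run C
t=12: vr[B=3072/655 C=16468783104/4070111705] → run C
t=13: vr[B=3072/655] → run B
t=14: vr[B=4096/655] → run B
t=15: vr[B=1024/131] → run B
t=16: (idle)
t=17: (idle)
t=18: (idle)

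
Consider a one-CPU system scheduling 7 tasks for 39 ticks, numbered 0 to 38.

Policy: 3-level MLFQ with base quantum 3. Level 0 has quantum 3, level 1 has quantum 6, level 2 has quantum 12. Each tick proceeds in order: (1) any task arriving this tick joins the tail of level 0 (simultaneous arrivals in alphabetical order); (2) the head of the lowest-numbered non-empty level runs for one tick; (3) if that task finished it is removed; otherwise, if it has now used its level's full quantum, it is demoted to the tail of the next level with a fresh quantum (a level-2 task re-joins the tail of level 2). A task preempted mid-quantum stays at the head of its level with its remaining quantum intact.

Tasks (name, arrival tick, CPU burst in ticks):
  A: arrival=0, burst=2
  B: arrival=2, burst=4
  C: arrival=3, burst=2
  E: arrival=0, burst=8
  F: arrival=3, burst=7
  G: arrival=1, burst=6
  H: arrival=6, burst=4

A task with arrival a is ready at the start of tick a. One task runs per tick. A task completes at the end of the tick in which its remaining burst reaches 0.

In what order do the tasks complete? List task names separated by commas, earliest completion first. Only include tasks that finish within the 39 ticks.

completion order = A, C, E, G, B, F, H

t=0: L0/L1/L2 = AE/-/- → run A
t=1: L0/L1/L2 = AEG/-/- → run A
t=2: L0/L1/L2 = EGB/-/- → run E
t=3: L0/L1/L2 = EGBCF/-/- → run E
t=4: L0/L1/L2 = EGBCF/-/- → run E
t=5: L0/L1/L2 = GBCF/E/- → run G
t=6: L0/L1/L2 = GBCFH/E/- → run G
t=7: L0/L1/L2 = GBCFH/E/- → run G
t=8: L0/L1/L2 = BCFH/EG/- → run B
t=9: L0/L1/L2 = BCFH/EG/- → run B
t=10: L0/L1/L2 = BCFH/EG/- → run B
t=11: L0/L1/L2 = CFH/EGB/- → run C
t=12: L0/L1/L2 = CFH/EGB/- → run C
t=13: L0/L1/L2 = FH/EGB/- → run F
t=14: L0/L1/L2 = FH/EGB/- → run F
t=15: L0/L1/L2 = FH/EGB/- → run F
t=16: L0/L1/L2 = H/EGBF/- → run H
t=17: L0/L1/L2 = H/EGBF/- → run H
t=18: L0/L1/L2 = H/EGBF/- → run H
t=19: L0/L1/L2 = -/EGBFH/- → run E
t=20: L0/L1/L2 = -/EGBFH/- → run E
t=21: L0/L1/L2 = -/EGBFH/- → run E
t=22: L0/L1/L2 = -/EGBFH/- → run E
t=23: L0/L1/L2 = -/EGBFH/- → run E
t=24: L0/L1/L2 = -/GBFH/- → run G
t=25: L0/L1/L2 = -/GBFH/- → run G
t=26: L0/L1/L2 = -/GBFH/- → run G
t=27: L0/L1/L2 = -/BFH/- → run B
t=28: L0/L1/L2 = -/FH/- → run F
t=29: L0/L1/L2 = -/FH/- → run F
t=30: L0/L1/L2 = -/FH/- → run F
t=31: L0/L1/L2 = -/FH/- → run F
t=32: L0/L1/L2 = -/H/- → run H
t=33: (idle)
t=34: (idle)
t=35: (idle)
t=36: (idle)
t=37: (idle)
t=38: (idle)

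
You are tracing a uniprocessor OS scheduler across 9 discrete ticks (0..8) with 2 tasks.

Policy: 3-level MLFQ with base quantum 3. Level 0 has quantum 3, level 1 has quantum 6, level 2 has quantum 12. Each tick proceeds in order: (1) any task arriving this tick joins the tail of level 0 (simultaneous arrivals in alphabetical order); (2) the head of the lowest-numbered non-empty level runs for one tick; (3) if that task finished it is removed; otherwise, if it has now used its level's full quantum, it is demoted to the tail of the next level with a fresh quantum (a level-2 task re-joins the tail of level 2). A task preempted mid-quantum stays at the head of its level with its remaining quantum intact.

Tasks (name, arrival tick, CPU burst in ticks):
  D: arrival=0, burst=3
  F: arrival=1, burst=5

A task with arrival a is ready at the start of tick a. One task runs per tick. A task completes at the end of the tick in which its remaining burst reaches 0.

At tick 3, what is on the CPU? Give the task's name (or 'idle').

running at tick 3 = F

t=0: L0/L1/L2 = D/-/- → run D
t=1: L0/L1/L2 = DF/-/- → run D
t=2: L0/L1/L2 = DF/-/- → run D
t=3: L0/L1/L2 = F/-/- → run F
t=4: L0/L1/L2 = F/-/- → run F
t=5: L0/L1/L2 = F/-/- → run F
t=6: L0/L1/L2 = -/F/- → run F
t=7: L0/L1/L2 = -/F/- → run F
t=8: (idle)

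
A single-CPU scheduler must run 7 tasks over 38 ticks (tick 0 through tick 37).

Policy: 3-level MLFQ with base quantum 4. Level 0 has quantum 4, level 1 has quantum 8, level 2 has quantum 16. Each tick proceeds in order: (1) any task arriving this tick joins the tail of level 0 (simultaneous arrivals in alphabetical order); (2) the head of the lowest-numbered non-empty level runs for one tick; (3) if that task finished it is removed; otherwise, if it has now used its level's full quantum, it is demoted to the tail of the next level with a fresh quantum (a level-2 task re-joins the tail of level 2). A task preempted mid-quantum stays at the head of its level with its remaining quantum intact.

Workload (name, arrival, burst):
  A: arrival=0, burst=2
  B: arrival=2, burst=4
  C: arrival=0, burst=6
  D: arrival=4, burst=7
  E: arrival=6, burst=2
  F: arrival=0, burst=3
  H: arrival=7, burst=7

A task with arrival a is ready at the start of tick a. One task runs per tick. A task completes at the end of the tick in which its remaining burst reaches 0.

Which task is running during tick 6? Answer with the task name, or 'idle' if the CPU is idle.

running at tick 6 = F

t=0: L0/L1/L2 = ACF/-/- → run A
t=1: L0/L1/L2 = ACF/-/- → run A
t=2: L0/L1/L2 = CFB/-/- → run C
t=3: L0/L1/L2 = CFB/-/- → run C
t=4: L0/L1/L2 = CFBD/-/- → run C
t=5: L0/L1/L2 = CFBD/-/- → run C
t=6: L0/L1/L2 = FBDE/C/- → run F
t=7: L0/L1/L2 = FBDEH/C/- → run F
t=8: L0/L1/L2 = FBDEH/C/- → run F
t=9: L0/L1/L2 = BDEH/C/- → run B
t=10: L0/L1/L2 = BDEH/C/- → run B
t=11: L0/L1/L2 = BDEH/C/- → run B
t=12: L0/L1/L2 = BDEH/C/- → run B
t=13: L0/L1/L2 = DEH/C/- → run D
t=14: L0/L1/L2 = DEH/C/- → run D
t=15: L0/L1/L2 = DEH/C/- → run D
t=16: L0/L1/L2 = DEH/C/- → run D
t=17: L0/L1/L2 = EH/CD/- → run E
t=18: L0/L1/L2 = EH/CD/- → run E
t=19: L0/L1/L2 = H/CD/- → run H
t=20: L0/L1/L2 = H/CD/- → run H
t=21: L0/L1/L2 = H/CD/- → run H
t=22: L0/L1/L2 = H/CD/- → run H
t=23: L0/L1/L2 = -/CDH/- → run C
t=24: L0/L1/L2 = -/CDH/- → run C
t=25: L0/L1/L2 = -/DH/- → run D
t=26: L0/L1/L2 = -/DH/- → run D
t=27: L0/L1/L2 = -/DH/- → run D
t=28: L0/L1/L2 = -/H/- → run H
t=29: L0/L1/L2 = -/H/- → run H
t=30: L0/L1/L2 = -/H/- → run H
t=31: (idle)
t=32: (idle)
t=33: (idle)
t=34: (idle)
t=35: (idle)
t=36: (idle)
t=37: (idle)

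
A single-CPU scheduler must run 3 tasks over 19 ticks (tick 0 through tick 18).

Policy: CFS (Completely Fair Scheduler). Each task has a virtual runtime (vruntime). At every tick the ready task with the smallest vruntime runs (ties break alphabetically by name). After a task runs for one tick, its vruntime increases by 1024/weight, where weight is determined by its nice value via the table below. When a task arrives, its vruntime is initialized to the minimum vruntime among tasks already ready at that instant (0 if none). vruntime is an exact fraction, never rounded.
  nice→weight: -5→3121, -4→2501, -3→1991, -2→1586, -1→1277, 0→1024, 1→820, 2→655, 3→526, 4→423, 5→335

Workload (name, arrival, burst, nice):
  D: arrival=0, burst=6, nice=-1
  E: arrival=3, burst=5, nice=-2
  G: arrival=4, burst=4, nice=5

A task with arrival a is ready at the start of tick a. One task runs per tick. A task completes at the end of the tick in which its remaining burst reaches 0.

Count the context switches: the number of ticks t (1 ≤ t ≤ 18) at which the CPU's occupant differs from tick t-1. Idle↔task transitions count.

context switches = 9

t=0: vr[D=0] → run D
t=1: vr[D=1024/1277] → run D
t=2: vr[D=2048/1277] → run D
t=3: vr[D=3072/1277 E=3072/1277] → run D
t=4: vr[D=4096/1277 E=3072/1277 G=3072/1277] → run E
t=5: vr[D=4096/1277 E=3089920/1012661 G=3072/1277] → run G
t=6: vr[D=4096/1277 E=3089920/1012661 G=2336768/427795] → run E
t=7: vr[D=4096/1277 E=3743744/1012661 G=2336768/427795] → run D
t=8: vr[D=5120/1277 E=3743744/1012661 G=2336768/427795] → run E
t=9: vr[D=5120/1277 E=4397568/1012661 G=2336768/427795] → run D
t=10: vr[E=4397568/1012661 G=2336768/427795] → run E
t=11: vr[E=5051392/1012661 G=2336768/427795] → run E
t=12: vr[G=2336768/427795] → run G
t=13: vr[G=3644416/427795] → run G
t=14: vr[G=4952064/427795] → run G
t=15: (idle)
t=16: (idle)
t=17: (idle)
t=18: (idle)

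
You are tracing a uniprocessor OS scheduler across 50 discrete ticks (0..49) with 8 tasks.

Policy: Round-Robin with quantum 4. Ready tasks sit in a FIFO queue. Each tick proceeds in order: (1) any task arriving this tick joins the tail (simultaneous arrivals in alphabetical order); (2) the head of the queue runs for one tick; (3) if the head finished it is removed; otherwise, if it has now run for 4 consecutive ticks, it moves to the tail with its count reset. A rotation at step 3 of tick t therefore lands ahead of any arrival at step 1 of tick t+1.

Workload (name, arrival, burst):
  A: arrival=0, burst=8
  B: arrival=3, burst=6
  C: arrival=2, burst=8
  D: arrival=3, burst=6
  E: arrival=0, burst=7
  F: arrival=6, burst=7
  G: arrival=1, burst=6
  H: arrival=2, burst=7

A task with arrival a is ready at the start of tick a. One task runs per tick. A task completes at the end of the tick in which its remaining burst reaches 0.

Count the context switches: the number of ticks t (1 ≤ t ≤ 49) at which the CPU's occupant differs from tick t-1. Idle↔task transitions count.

t=0: queue=[A,E] q_used=0 → run A
t=1: queue=[A,E,G] q_used=1 → run A
t=2: queue=[A,E,G,C,H] q_used=2 → run A
t=3: queue=[A,E,G,C,H,B,D] q_used=3 → run A
t=4: queue=[E,G,C,H,B,D,A] q_used=0 → run E
t=5: queue=[E,G,C,H,B,D,A] q_used=1 → run E
t=6: queue=[E,G,C,H,B,D,A,F] q_used=2 → run E
t=7: queue=[E,G,C,H,B,D,A,F] q_used=3 → run E
t=8: queue=[G,C,H,B,D,A,F,E] q_used=0 → run G
t=9: queue=[G,C,H,B,D,A,F,E] q_used=1 → run G
t=10: queue=[G,C,H,B,D,A,F,E] q_used=2 → run G
t=11: queue=[G,C,H,B,D,A,F,E] q_used=3 → run G
t=12: queue=[C,H,B,D,A,F,E,G] q_used=0 → run C
t=13: queue=[C,H,B,D,A,F,E,G] q_used=1 → run C
t=14: queue=[C,H,B,D,A,F,E,G] q_used=2 → run C
t=15: queue=[C,H,B,D,A,F,E,G] q_used=3 → run C
t=16: queue=[H,B,D,A,F,E,G,C] q_used=0 → run H
t=17: queue=[H,B,D,A,F,E,G,C] q_used=1 → run H
t=18: queue=[H,B,D,A,F,E,G,C] q_used=2 → run H
t=19: queue=[H,B,D,A,F,E,G,C] q_used=3 → run H
t=20: queue=[B,D,A,F,E,G,C,H] q_used=0 → run B
t=21: queue=[B,D,A,F,E,G,C,H] q_used=1 → run B
t=22: queue=[B,D,A,F,E,G,C,H] q_used=2 → run B
t=23: queue=[B,D,A,F,E,G,C,H] q_used=3 → run B
t=24: queue=[D,A,F,E,G,C,H,B] q_used=0 → run D
t=25: queue=[D,A,F,E,G,C,H,B] q_used=1 → run D
t=26: queue=[D,A,F,E,G,C,H,B] q_used=2 → run D
t=27: queue=[D,A,F,E,G,C,H,B] q_used=3 → run D
t=28: queue=[A,F,E,G,C,H,B,D] q_used=0 → run A
t=29: queue=[A,F,E,G,C,H,B,D] q_used=1 → run A
t=30: queue=[A,F,E,G,C,H,B,D] q_used=2 → run A
t=31: queue=[A,F,E,G,C,H,B,D] q_used=3 → run A
t=32: queue=[F,E,G,C,H,B,D] q_used=0 → run F
t=33: queue=[F,E,G,C,H,B,D] q_used=1 → run F
t=34: queue=[F,E,G,C,H,B,D] q_used=2 → run F
t=35: queue=[F,E,G,C,H,B,D] q_used=3 → run F
t=36: queue=[E,G,C,H,B,D,F] q_used=0 → run E
t=37: queue=[E,G,C,H,B,D,F] q_used=1 → run E
t=38: queue=[E,G,C,H,B,D,F] q_used=2 → run E
t=39: queue=[G,C,H,B,D,F] q_used=0 → run G
t=40: queue=[G,C,H,B,D,F] q_used=1 → run G
t=41: queue=[C,H,B,D,F] q_used=0 → run C
t=42: queue=[C,H,B,D,F] q_used=1 → run C
t=43: queue=[C,H,B,D,F] q_used=2 → run C
t=44: queue=[C,H,B,D,F] q_used=3 → run C
t=45: queue=[H,B,D,F] q_used=0 → run H
t=46: queue=[H,B,D,F] q_used=1 → run H
t=47: queue=[H,B,D,F] q_used=2 → run H
t=48: queue=[B,D,F] q_used=0 → run B
t=49: queue=[B,D,F] q_used=1 → run B

context switches = 13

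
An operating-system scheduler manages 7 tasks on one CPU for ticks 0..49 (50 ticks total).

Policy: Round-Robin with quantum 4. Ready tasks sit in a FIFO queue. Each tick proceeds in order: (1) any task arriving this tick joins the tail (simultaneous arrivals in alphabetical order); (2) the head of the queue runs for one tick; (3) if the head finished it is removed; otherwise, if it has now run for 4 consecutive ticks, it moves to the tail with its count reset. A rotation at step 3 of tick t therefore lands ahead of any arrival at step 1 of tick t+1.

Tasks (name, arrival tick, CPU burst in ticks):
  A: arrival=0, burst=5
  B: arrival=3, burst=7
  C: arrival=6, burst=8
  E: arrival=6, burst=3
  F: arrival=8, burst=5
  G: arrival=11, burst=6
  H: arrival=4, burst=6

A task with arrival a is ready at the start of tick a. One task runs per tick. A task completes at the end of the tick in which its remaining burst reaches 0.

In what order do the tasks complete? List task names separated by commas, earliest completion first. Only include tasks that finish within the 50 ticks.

t=0: queue=[A] q_used=0 → run A
t=1: queue=[A] q_used=1 → run A
t=2: queue=[A] q_used=2 → run A
t=3: queue=[A,B] q_used=3 → run A
t=4: queue=[B,A,H] q_used=0 → run B
t=5: queue=[B,A,H] q_used=1 → run B
t=6: queue=[B,A,H,C,E] q_used=2 → run B
t=7: queue=[B,A,H,C,E] q_used=3 → run B
t=8: queue=[A,H,C,E,B,F] q_used=0 → run A
t=9: queue=[H,C,E,B,F] q_used=0 → run H
t=10: queue=[H,C,E,B,F] q_used=1 → run H
t=11: queue=[H,C,E,B,F,G] q_used=2 → run H
t=12: queue=[H,C,E,B,F,G] q_used=3 → run H
t=13: queue=[C,E,B,F,G,H] q_used=0 → run C
t=14: queue=[C,E,B,F,G,H] q_used=1 → run C
t=15: queue=[C,E,B,F,G,H] q_used=2 → run C
t=16: queue=[C,E,B,F,G,H] q_used=3 → run C
t=17: queue=[E,B,F,G,H,C] q_used=0 → run E
t=18: queue=[E,B,F,G,H,C] q_used=1 → run E
t=19: queue=[E,B,F,G,H,C] q_used=2 → run E
t=20: queue=[B,F,G,H,C] q_used=0 → run B
t=21: queue=[B,F,G,H,C] q_used=1 → run B
t=22: queue=[B,F,G,H,C] q_used=2 → run B
t=23: queue=[F,G,H,C] q_used=0 → run F
t=24: queue=[F,G,H,C] q_used=1 → run F
t=25: queue=[F,G,H,C] q_used=2 → run F
t=26: queue=[F,G,H,C] q_used=3 → run F
t=27: queue=[G,H,C,F] q_used=0 → run G
t=28: queue=[G,H,C,F] q_used=1 → run G
t=29: queue=[G,H,C,F] q_used=2 → run G
t=30: queue=[G,H,C,F] q_used=3 → run G
t=31: queue=[H,C,F,G] q_used=0 → run H
t=32: queue=[H,C,F,G] q_used=1 → run H
t=33: queue=[C,F,G] q_used=0 → run C
t=34: queue=[C,F,G] q_used=1 → run C
t=35: queue=[C,F,G] q_used=2 → run C
t=36: queue=[C,F,G] q_used=3 → run C
t=37: queue=[F,G] q_used=0 → run F
t=38: queue=[G] q_used=0 → run G
t=39: queue=[G] q_used=1 → run G
t=40: (idle)
t=41: (idle)
t=42: (idle)
t=43: (idle)
t=44: (idle)
t=45: (idle)
t=46: (idle)
t=47: (idle)
t=48: (idle)
t=49: (idle)

completion order = A, E, B, H, C, F, G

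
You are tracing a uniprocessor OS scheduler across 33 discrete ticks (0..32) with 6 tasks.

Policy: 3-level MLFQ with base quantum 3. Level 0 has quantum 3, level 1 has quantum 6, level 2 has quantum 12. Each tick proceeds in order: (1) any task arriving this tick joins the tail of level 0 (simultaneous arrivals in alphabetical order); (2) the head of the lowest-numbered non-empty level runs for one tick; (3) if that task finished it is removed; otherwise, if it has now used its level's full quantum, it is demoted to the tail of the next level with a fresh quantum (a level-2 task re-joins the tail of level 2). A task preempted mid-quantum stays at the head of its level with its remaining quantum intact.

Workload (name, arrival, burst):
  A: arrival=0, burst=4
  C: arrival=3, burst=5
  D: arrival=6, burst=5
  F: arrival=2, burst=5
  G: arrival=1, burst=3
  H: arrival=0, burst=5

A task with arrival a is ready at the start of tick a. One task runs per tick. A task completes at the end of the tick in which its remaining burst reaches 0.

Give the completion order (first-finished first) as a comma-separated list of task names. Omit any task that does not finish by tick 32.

completion order = G, A, H, F, C, D

t=0: L0/L1/L2 = AH/-/- → run A
t=1: L0/L1/L2 = AHG/-/- → run A
t=2: L0/L1/L2 = AHGF/-/- → run A
t=3: L0/L1/L2 = HGFC/A/- → run H
t=4: L0/L1/L2 = HGFC/A/- → run H
t=5: L0/L1/L2 = HGFC/A/- → run H
t=6: L0/L1/L2 = GFCD/AH/- → run G
t=7: L0/L1/L2 = GFCD/AH/- → run G
t=8: L0/L1/L2 = GFCD/AH/- → run G
t=9: L0/L1/L2 = FCD/AH/- → run F
t=10: L0/L1/L2 = FCD/AH/- → run F
t=11: L0/L1/L2 = FCD/AH/- → run F
t=12: L0/L1/L2 = CD/AHF/- → run C
t=13: L0/L1/L2 = CD/AHF/- → run C
t=14: L0/L1/L2 = CD/AHF/- → run C
t=15: L0/L1/L2 = D/AHFC/- → run D
t=16: L0/L1/L2 = D/AHFC/- → run D
t=17: L0/L1/L2 = D/AHFC/- → run D
t=18: L0/L1/L2 = -/AHFCD/- → run A
t=19: L0/L1/L2 = -/HFCD/- → run H
t=20: L0/L1/L2 = -/HFCD/- → run H
t=21: L0/L1/L2 = -/FCD/- → run F
t=22: L0/L1/L2 = -/FCD/- → run F
t=23: L0/L1/L2 = -/CD/- → run C
t=24: L0/L1/L2 = -/CD/- → run C
t=25: L0/L1/L2 = -/D/- → run D
t=26: L0/L1/L2 = -/D/- → run D
t=27: (idle)
t=28: (idle)
t=29: (idle)
t=30: (idle)
t=31: (idle)
t=32: (idle)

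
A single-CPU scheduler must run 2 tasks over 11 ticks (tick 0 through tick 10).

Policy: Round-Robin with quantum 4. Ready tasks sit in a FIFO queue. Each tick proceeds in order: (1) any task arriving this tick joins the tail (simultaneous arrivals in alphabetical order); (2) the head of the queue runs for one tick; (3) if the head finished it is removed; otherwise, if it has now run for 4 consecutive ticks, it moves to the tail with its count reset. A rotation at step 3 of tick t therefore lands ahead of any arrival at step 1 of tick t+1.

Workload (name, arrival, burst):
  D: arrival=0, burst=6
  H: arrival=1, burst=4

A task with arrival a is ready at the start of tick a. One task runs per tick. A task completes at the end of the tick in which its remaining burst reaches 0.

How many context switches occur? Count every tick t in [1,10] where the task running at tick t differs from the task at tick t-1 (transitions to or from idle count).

t=0: queue=[D] q_used=0 → run D
t=1: queue=[D,H] q_used=1 → run D
t=2: queue=[D,H] q_used=2 → run D
t=3: queue=[D,H] q_used=3 → run D
t=4: queue=[H,D] q_used=0 → run H
t=5: queue=[H,D] q_used=1 → run H
t=6: queue=[H,D] q_used=2 → run H
t=7: queue=[H,D] q_used=3 → run H
t=8: queue=[D] q_used=0 → run D
t=9: queue=[D] q_used=1 → run D
t=10: (idle)

context switches = 3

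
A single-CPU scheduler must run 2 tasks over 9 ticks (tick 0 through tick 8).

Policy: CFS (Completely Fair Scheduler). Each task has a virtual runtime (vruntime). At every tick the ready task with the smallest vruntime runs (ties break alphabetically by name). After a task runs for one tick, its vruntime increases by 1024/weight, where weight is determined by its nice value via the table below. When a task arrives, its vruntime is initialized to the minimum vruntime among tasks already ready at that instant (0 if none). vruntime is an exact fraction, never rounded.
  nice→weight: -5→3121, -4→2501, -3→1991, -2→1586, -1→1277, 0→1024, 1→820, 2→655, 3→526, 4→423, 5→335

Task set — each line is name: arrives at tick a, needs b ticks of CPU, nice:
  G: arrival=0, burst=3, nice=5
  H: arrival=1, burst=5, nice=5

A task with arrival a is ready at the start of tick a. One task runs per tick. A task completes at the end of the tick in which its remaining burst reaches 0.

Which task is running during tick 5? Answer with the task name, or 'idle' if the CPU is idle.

t=0: vr[G=0] → run G
t=1: vr[G=1024/335 H=1024/335] → run G
t=2: vr[G=2048/335 H=1024/335] → run H
t=3: vr[G=2048/335 H=2048/335] → run G
t=4: vr[H=2048/335] → run H
t=5: vr[H=3072/335] → run H
t=6: vr[H=4096/335] → run H
t=7: vr[H=1024/67] → run H
t=8: (idle)

running at tick 5 = H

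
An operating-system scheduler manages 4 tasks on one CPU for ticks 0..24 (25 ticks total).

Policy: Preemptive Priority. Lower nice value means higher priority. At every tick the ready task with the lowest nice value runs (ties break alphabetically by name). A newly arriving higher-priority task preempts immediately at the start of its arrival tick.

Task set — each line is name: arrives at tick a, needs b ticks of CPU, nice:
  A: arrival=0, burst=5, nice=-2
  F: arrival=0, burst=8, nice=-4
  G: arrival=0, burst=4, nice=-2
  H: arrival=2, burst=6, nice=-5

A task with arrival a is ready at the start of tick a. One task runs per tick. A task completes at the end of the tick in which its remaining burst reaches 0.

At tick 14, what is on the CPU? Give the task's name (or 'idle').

t=0: ready={A,F,G} → run F
t=1: ready={A,F,G} → run F
t=2: ready={A,F,G,H} → run H
t=3: ready={A,F,G,H} → run H
t=4: ready={A,F,G,H} → run H
t=5: ready={A,F,G,H} → run H
t=6: ready={A,F,G,H} → run H
t=7: ready={A,F,G,H} → run H
t=8: ready={A,F,G} → run F
t=9: ready={A,F,G} → run F
t=10: ready={A,F,G} → run F
t=11: ready={A,F,G} → run F
t=12: ready={A,F,G} → run F
t=13: ready={A,F,G} → run F
t=14: ready={A,G} → run A
t=15: ready={A,G} → run A
t=16: ready={A,G} → run A
t=17: ready={A,G} → run A
t=18: ready={A,G} → run A
t=19: ready={G} → run G
t=20: ready={G} → run G
t=21: ready={G} → run G
t=22: ready={G} → run G
t=23: (idle)
t=24: (idle)

running at tick 14 = A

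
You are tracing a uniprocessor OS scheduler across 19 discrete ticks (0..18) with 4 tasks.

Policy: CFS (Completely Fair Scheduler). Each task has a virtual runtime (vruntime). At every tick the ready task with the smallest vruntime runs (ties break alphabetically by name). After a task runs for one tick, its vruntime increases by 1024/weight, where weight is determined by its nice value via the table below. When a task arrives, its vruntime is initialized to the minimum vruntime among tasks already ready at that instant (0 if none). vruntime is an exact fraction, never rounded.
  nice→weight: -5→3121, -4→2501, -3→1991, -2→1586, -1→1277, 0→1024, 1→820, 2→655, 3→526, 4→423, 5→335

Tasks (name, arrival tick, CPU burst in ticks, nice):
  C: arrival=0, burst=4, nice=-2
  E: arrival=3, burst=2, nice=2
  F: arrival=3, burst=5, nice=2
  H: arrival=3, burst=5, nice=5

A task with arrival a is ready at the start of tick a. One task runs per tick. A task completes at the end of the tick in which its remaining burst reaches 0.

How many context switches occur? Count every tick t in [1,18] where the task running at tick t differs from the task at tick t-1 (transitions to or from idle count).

context switches = 11

t=0: vr[C=0] → run C
t=1: vr[C=512/793] → run C
t=2: vr[C=1024/793] → run C
t=3: vr[C=1536/793 E=1536/793 F=1536/793 H=1536/793] → run C
t=4: vr[E=1536/793 F=1536/793 H=1536/793] → run E
t=5: vr[E=1818112/519415 F=1536/793 H=1536/793] → run F
t=6: vr[E=1818112/519415 F=1818112/519415 H=1536/793] → run H
t=7: vr[E=1818112/519415 F=1818112/519415 H=1326592/265655] → run E
t=8: vr[F=1818112/519415 H=1326592/265655] → run F
t=9: vr[F=2630144/519415 H=1326592/265655] → run H
t=10: vr[F=2630144/519415 H=2138624/265655] → run F
t=11: vr[F=3442176/519415 H=2138624/265655] → run F
t=12: vr[F=4254208/519415 H=2138624/265655] → run H
t=13: vr[F=4254208/519415 H=2950656/265655] → run F
t=14: vr[H=2950656/265655] → run H
t=15: vr[H=3762688/265655] → run H
t=16: (idle)
t=17: (idle)
t=18: (idle)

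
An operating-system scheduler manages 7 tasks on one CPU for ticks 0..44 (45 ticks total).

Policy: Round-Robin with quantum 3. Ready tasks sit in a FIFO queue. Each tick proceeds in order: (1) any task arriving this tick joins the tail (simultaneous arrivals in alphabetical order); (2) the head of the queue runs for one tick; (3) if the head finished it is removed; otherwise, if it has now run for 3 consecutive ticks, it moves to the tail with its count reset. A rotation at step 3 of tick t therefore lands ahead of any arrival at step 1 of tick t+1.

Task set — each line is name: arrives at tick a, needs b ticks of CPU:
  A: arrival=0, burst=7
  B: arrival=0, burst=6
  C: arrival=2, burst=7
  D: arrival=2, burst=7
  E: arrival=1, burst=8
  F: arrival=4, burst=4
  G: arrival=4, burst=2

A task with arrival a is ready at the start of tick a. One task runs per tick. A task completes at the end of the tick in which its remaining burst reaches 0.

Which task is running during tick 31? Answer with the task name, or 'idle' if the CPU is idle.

t=0: queue=[A,B] q_used=0 → run A
t=1: queue=[A,B,E] q_used=1 → run A
t=2: queue=[A,B,E,C,D] q_used=2 → run A
t=3: queue=[B,E,C,D,A] q_used=0 → run B
t=4: queue=[B,E,C,D,A,F,G] q_used=1 → run B
t=5: queue=[B,E,C,D,A,F,G] q_used=2 → run B
t=6: queue=[E,C,D,A,F,G,B] q_used=0 → run E
t=7: queue=[E,C,D,A,F,G,B] q_used=1 → run E
t=8: queue=[E,C,D,A,F,G,B] q_used=2 → run E
t=9: queue=[C,D,A,F,G,B,E] q_used=0 → run C
t=10: queue=[C,D,A,F,G,B,E] q_used=1 → run C
t=11: queue=[C,D,A,F,G,B,E] q_used=2 → run C
t=12: queue=[D,A,F,G,B,E,C] q_used=0 → run D
t=13: queue=[D,A,F,G,B,E,C] q_used=1 → run D
t=14: queue=[D,A,F,G,B,E,C] q_used=2 → run D
t=15: queue=[A,F,G,B,E,C,D] q_used=0 → run A
t=16: queue=[A,F,G,B,E,C,D] q_used=1 → run A
t=17: queue=[A,F,G,B,E,C,D] q_used=2 → run A
t=18: queue=[F,G,B,E,C,D,A] q_used=0 → run F
t=19: queue=[F,G,B,E,C,D,A] q_used=1 → run F
t=20: queue=[F,G,B,E,C,D,A] q_used=2 → run F
t=21: queue=[G,B,E,C,D,A,F] q_used=0 → run G
t=22: queue=[G,B,E,C,D,A,F] q_used=1 → run G
t=23: queue=[B,E,C,D,A,F] q_used=0 → run B
t=24: queue=[B,E,C,D,A,F] q_used=1 → run B
t=25: queue=[B,E,C,D,A,F] q_used=2 → run B
t=26: queue=[E,C,D,A,F] q_used=0 → run E
t=27: queue=[E,C,D,A,F] q_used=1 → run E
t=28: queue=[E,C,D,A,F] q_used=2 → run E
t=29: queue=[C,D,A,F,E] q_used=0 → run C
t=30: queue=[C,D,A,F,E] q_used=1 → run C
t=31: queue=[C,D,A,F,E] q_used=2 → run C
t=32: queue=[D,A,F,E,C] q_used=0 → run D
t=33: queue=[D,A,F,E,C] q_used=1 → run D
t=34: queue=[D,A,F,E,C] q_used=2 → run D
t=35: queue=[A,F,E,C,D] q_used=0 → run A
t=36: queue=[F,E,C,D] q_used=0 → run F
t=37: queue=[E,C,D] q_used=0 → run E
t=38: queue=[E,C,D] q_used=1 → run E
t=39: queue=[C,D] q_used=0 → run C
t=40: queue=[D] q_used=0 → run D
t=41: (idle)
t=42: (idle)
t=43: (idle)
t=44: (idle)

running at tick 31 = C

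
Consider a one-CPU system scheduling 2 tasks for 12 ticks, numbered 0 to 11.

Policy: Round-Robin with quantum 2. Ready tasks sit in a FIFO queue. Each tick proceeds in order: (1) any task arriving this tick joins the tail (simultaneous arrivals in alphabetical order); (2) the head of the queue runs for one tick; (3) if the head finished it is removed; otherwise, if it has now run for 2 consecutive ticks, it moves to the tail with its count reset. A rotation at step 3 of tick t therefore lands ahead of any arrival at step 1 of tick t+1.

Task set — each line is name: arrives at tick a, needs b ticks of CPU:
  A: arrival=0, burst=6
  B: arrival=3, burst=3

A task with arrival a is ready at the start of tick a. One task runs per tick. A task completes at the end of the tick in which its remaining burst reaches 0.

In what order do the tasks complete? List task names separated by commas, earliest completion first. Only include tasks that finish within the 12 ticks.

t=0: queue=[A] q_used=0 → run A
t=1: queue=[A] q_used=1 → run A
t=2: queue=[A] q_used=0 → run A
t=3: queue=[A,B] q_used=1 → run A
t=4: queue=[B,A] q_used=0 → run B
t=5: queue=[B,A] q_used=1 → run B
t=6: queue=[A,B] q_used=0 → run A
t=7: queue=[A,B] q_used=1 → run A
t=8: queue=[B] q_used=0 → run B
t=9: (idle)
t=10: (idle)
t=11: (idle)

completion order = A, B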